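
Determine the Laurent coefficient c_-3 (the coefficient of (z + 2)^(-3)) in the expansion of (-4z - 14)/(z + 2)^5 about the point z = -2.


Step 1: Write the numerator in powers of (z + 2): -4z - 14 = -4(z + 2) + (-4*(-2) - 14) = -4(z + 2) - 6
Step 2: Divide by (z + 2)^5: f(z) = -6(z + 2)^(-5) - 4(z + 2)^(-4)
Step 3: This finite sum is the Laurent series of f about z = -2.
Step 4: Only the powers -5 and -4 appear, so the coefficient of (z + 2)^(-3) = 0

0


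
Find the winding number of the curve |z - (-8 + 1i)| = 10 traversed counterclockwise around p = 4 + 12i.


Step 1: Center c = (-8, 1), radius = 10
Step 2: |p - c|^2 = 12^2 + 11^2 = 265
Step 3: r^2 = 100
Step 4: |p-c| > r so winding number = 0

0


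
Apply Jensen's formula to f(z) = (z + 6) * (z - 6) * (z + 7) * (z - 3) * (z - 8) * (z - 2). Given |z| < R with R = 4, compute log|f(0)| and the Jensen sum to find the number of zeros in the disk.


Jensen's formula: (1/2pi)*integral log|f(Re^it)|dt = log|f(0)| + sum_{|a_k|<R} log(R/|a_k|)
Step 1: f(0) = 6 * (-6) * 7 * (-3) * (-8) * (-2) = 12096
Step 2: log|f(0)| = log|-6| + log|6| + log|-7| + log|3| + log|8| + log|2| = 9.4006
Step 3: Zeros inside |z| < 4: 3, 2
Step 4: Jensen sum = log(4/3) + log(4/2) = 0.9808
Step 5: n(R) = number of terms in the Jensen sum = count of zeros inside |z| < 4 = 2

2


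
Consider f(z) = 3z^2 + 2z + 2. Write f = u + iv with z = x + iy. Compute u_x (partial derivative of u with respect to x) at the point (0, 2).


Step 1: f(z) = 3(x+iy)^2 + 2(x+iy) + 2
Step 2: u = 3(x^2 - y^2) + 2x + 2
Step 3: u_x = 6x + 2
Step 4: At (0, 2): u_x = 0 + 2 = 2

2


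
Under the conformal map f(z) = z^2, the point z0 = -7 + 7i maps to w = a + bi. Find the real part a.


Step 1: z0 = -7 + 7i
Step 2: z0^2 = (-7)^2 - 7^2 - 98i
Step 3: real part = 49 - 49 = 0

0


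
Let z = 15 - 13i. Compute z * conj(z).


Step 1: conj(z) = 15 + 13i
Step 2: z * conj(z) = 15^2 + (-13)^2
Step 3: = 225 + 169 = 394

394


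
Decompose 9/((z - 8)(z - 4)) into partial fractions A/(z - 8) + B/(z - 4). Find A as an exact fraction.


Step 1: Multiply both sides by (z - 8) and set z = 8
Step 2: A = 9 / (8 - 4)
Step 3: A = 9 / 4
Step 4: A = 9/4

9/4


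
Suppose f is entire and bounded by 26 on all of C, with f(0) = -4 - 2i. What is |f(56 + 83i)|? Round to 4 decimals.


Step 1: By Liouville's theorem, a bounded entire function is constant.
Step 2: f(z) = f(0) = -4 - 2i for all z.
Step 3: |f(w)| = |-4 - 2i| = sqrt(16 + 4)
Step 4: = 4.4721

4.4721


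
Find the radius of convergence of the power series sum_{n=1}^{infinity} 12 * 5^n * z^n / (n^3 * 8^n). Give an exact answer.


Step 1: General term a_n = 12 * 5^n / (n^3 * 8^n)
Step 2: By the root test, |a_n|^(1/n) = 12^(1/n) * 5 / (n^(3/n) * 8) -> 5/8 as n -> infinity (since 12^(1/n) -> 1 and n^(3/n) -> 1)
Step 3: R = 1/lim|a_n|^(1/n) = 8/5

8/5


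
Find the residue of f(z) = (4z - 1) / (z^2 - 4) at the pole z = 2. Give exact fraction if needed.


Step 1: Q(z) = z^2 - 4 = (z - 2)(z + 2)
Step 2: Q'(z) = 2z
Step 3: Q'(2) = 4, P(2) = 7
Step 4: Res = P(2)/Q'(2) = 7/4 = 7/4

7/4


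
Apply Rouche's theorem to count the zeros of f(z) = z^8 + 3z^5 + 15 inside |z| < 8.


Step 1: On |z| = 8 the three terms have sizes |z^8| = 8^8 = 16777216, |3z^5| = 3*8^5 = 98304, |15| = 15
Step 2: The dominant term is g(z) = z^8; let h(z) = 3z^5 + 15 so f = g + h
Step 3: On |z| = 8: |g| = 16777216 and |h| <= 98304 + 15 = 98319
Step 4: Since 16777216 > 98319, |h| < |g| on |z| = 8, so by Rouche f has the same number of zeros as g inside |z| < 8
Step 5: g(z) = z^8 has 8 zeros (all at the origin) inside |z| < 8. Answer = 8

8


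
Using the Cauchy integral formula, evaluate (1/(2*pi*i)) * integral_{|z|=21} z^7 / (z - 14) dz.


Step 1: f(z) = z^7, a = 14 is inside |z| = 21
Step 2: By Cauchy integral formula: (1/(2pi*i)) * integral = f(a)
Step 3: f(14) = 14^7 = 105413504

105413504


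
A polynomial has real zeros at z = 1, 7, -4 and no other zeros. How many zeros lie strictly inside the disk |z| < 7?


Step 1: Check each root:
  z = 1: |1| = 1 < 7
  z = 7: |7| = 7 >= 7
  z = -4: |-4| = 4 < 7
Step 2: Count = 2

2


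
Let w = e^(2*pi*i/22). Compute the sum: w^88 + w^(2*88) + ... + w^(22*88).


Step 1: The sum sum_{j=1}^{n} w^(k*j) equals n if n | k, else 0.
Step 2: Here n = 22, k = 88
Step 3: Does n divide k? 22 | 88 -> True
Step 4: Sum = 22

22


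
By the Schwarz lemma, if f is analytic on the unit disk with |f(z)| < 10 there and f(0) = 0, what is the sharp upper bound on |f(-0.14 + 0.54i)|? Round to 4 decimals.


Step 1: g = f/10 maps D -> D with g(0) = 0, so by the Schwarz lemma |g(z)| <= |z|, i.e. |f(z)| <= 10|z|; this is sharp (f(z) = 10z).
Step 2: |z0|^2 = (-0.14)^2 + 0.54^2 = 0.3112
Step 3: |z0| = sqrt(0.3112) = 0.557853
Step 4: Best bound = 10 * |z0| = 10 * 0.557853 = 5.5785

5.5785


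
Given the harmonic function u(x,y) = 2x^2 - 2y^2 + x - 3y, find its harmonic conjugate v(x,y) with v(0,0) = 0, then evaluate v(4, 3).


Step 1: v_x = -u_y = 4y + 3
Step 2: v_y = u_x = 4x + 1
Step 3: v = 4xy + 3x + y + C
Step 4: v(0,0) = 0 => C = 0
Step 5: v(4, 3) = 63

63


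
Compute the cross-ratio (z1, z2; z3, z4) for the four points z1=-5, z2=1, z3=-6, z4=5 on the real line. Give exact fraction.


Step 1: (z1-z3)(z2-z4) = 1 * (-4) = -4
Step 2: (z1-z4)(z2-z3) = (-10) * 7 = -70
Step 3: Cross-ratio = 4/70 = 2/35

2/35


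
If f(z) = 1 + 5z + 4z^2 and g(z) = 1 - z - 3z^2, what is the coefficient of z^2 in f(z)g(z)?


Step 1: z^2 term in f*g comes from: (1)*(-3z^2) + (5z)*(-z) + (4z^2)*(1)
Step 2: = -3 - 5 + 4
Step 3: = -4

-4


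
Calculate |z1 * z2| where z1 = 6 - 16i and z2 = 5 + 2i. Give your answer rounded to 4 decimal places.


Step 1: |z1| = sqrt(6^2 + (-16)^2) = sqrt(292)
Step 2: |z2| = sqrt(5^2 + 2^2) = sqrt(29)
Step 3: |z1*z2| = |z1|*|z2| = sqrt(292) * sqrt(29) = sqrt(292 * 29) = sqrt(8468)
Step 4: = 92.0217

92.0217


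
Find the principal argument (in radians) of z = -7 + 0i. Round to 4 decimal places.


Step 1: z = -7 + 0i
Step 2: arg(z) = atan2(0, -7)
Step 3: arg(z) = 3.1416

3.1416


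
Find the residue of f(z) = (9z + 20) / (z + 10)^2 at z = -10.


Step 1: Pole of order 2 at z = -10
Step 2: Res = lim d/dz [(z + 10)^2 * f(z)] as z -> -10
Step 3: (z + 10)^2 * f(z) = 9z + 20
Step 4: d/dz[9z + 20] = 9

9


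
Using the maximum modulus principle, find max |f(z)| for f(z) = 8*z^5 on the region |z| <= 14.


Step 1: On |z| = 14, |f(z)| = 8 * |z|^5 = 8 * 14^5
Step 2: By maximum modulus principle, maximum is on boundary.
Step 3: Maximum = 8 * 537824 = 4302592

4302592


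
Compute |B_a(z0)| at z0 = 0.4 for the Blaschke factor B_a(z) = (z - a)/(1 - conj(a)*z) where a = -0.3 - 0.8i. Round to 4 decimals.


Step 1: Numerator z0 - a = 0.4 - (-0.3 - 0.8i) = 0.7 + 0.8i
Step 2: Denominator 1 - conj(a)*z0 = 1 - (-0.3 + 0.8i)*0.4 = 1.12 - 0.32i
Step 3: |z0 - a|^2 = 0.7^2 + 0.8^2 = 1.13; |1 - conj(a)*z0|^2 = 1.12^2 + (-0.32)^2 = 1.3568
Step 4: |B_a(0.4)| = sqrt(1.13 / 1.3568) = sqrt(0.832842)
Step 5: = 0.9126

0.9126


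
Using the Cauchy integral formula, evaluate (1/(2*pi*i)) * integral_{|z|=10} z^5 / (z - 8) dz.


Step 1: f(z) = z^5, a = 8 is inside |z| = 10
Step 2: By Cauchy integral formula: (1/(2pi*i)) * integral = f(a)
Step 3: f(8) = 8^5 = 32768

32768


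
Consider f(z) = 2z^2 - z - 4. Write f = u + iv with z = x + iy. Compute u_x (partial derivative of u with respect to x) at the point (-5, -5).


Step 1: f(z) = 2(x+iy)^2 - (x+iy) - 4
Step 2: u = 2(x^2 - y^2) - x - 4
Step 3: u_x = 4x - 1
Step 4: At (-5, -5): u_x = -20 - 1 = -21

-21


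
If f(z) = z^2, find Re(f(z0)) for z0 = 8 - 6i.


Step 1: z0 = 8 - 6i
Step 2: z0^2 = 8^2 - (-6)^2 - 96i
Step 3: real part = 64 - 36 = 28

28


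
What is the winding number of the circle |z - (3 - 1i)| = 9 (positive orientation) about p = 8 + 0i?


Step 1: Center c = (3, -1), radius = 9
Step 2: |p - c|^2 = 5^2 + 1^2 = 26
Step 3: r^2 = 81
Step 4: |p-c| < r so winding number = 1

1


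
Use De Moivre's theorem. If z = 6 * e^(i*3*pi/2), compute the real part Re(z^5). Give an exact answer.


Step 1: By De Moivre's theorem, z^5 = 6^5 * e^(i*5*3*pi/2) = 7776 * (cos(15*pi/2) + i*sin(15*pi/2))
Step 2: |z|^5 = 6^5 = 7776
Step 3: Reduce the angle mod 2*pi: 15*pi/2 - 6*pi = 3*pi/2
Step 4: cos(3*pi/2) = 0
Step 5: Re(z^5) = 7776 * 0 = 0

0


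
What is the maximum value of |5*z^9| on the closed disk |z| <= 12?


Step 1: On |z| = 12, |f(z)| = 5 * |z|^9 = 5 * 12^9
Step 2: By maximum modulus principle, maximum is on boundary.
Step 3: Maximum = 5 * 5159780352 = 25798901760

25798901760


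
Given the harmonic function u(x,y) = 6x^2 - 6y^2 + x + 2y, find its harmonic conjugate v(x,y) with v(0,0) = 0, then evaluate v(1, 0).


Step 1: v_x = -u_y = 12y - 2
Step 2: v_y = u_x = 12x + 1
Step 3: v = 12xy - 2x + y + C
Step 4: v(0,0) = 0 => C = 0
Step 5: v(1, 0) = -2

-2


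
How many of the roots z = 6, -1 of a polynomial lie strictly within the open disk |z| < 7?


Step 1: Check each root:
  z = 6: |6| = 6 < 7
  z = -1: |-1| = 1 < 7
Step 2: Count = 2

2


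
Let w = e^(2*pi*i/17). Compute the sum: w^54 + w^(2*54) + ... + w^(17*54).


Step 1: The sum sum_{j=1}^{n} w^(k*j) equals n if n | k, else 0.
Step 2: Here n = 17, k = 54
Step 3: Does n divide k? 17 | 54 -> False
Step 4: Sum = 0

0


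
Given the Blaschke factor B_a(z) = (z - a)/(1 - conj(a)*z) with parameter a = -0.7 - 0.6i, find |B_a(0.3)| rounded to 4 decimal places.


Step 1: Numerator z0 - a = 0.3 - (-0.7 - 0.6i) = 1 + 0.6i
Step 2: Denominator 1 - conj(a)*z0 = 1 - (-0.7 + 0.6i)*0.3 = 1.21 - 0.18i
Step 3: |z0 - a|^2 = 1^2 + 0.6^2 = 1.36; |1 - conj(a)*z0|^2 = 1.21^2 + (-0.18)^2 = 1.4965
Step 4: |B_a(0.3)| = sqrt(1.36 / 1.4965) = sqrt(0.908787)
Step 5: = 0.9533

0.9533


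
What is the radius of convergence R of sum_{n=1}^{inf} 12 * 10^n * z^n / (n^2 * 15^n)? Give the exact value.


Step 1: General term a_n = 12 * 10^n / (n^2 * 15^n)
Step 2: By the root test, |a_n|^(1/n) = 12^(1/n) * 10 / (n^(2/n) * 15) -> 10/15 as n -> infinity (since 12^(1/n) -> 1 and n^(2/n) -> 1)
Step 3: R = 1/lim|a_n|^(1/n) = 15/10 = 3/2

3/2


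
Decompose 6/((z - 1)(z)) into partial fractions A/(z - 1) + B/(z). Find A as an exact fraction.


Step 1: Multiply both sides by (z - 1) and set z = 1
Step 2: A = 6 / (1 - 0)
Step 3: A = 6 / 1
Step 4: A = 6

6


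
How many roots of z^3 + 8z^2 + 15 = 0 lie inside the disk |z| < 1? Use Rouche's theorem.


Step 1: On |z| = 1 the three terms have sizes |z^3| = 1^3 = 1, |8z^2| = 8*1^2 = 8, |15| = 15
Step 2: The dominant term is g(z) = 15; let h(z) = z^3 + 8z^2 so f = g + h
Step 3: On |z| = 1: |g| = 15 and |h| <= 1 + 8 = 9
Step 4: Since 15 > 9, |h| < |g| on |z| = 1, so by Rouche f has the same number of zeros as g inside |z| < 1
Step 5: g(z) = 15 is a nonzero constant with no zeros inside |z| < 1. Answer = 0

0


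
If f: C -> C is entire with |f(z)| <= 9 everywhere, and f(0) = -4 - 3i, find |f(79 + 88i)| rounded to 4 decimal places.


Step 1: By Liouville's theorem, a bounded entire function is constant.
Step 2: f(z) = f(0) = -4 - 3i for all z.
Step 3: |f(w)| = |-4 - 3i| = sqrt(16 + 9)
Step 4: = 5.0

5.0


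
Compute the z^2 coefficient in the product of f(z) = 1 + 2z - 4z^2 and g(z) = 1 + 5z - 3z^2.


Step 1: z^2 term in f*g comes from: (1)*(-3z^2) + (2z)*(5z) + (-4z^2)*(1)
Step 2: = -3 + 10 - 4
Step 3: = 3

3


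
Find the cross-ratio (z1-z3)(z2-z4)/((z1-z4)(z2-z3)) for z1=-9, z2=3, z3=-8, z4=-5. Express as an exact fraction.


Step 1: (z1-z3)(z2-z4) = (-1) * 8 = -8
Step 2: (z1-z4)(z2-z3) = (-4) * 11 = -44
Step 3: Cross-ratio = 8/44 = 2/11

2/11


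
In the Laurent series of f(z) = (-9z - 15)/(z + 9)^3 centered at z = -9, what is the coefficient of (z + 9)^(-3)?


Step 1: Write the numerator in powers of (z + 9): -9z - 15 = -9(z + 9) + (-9*(-9) - 15) = -9(z + 9) + 66
Step 2: Divide by (z + 9)^3: f(z) = 66(z + 9)^(-3) - 9(z + 9)^(-2)
Step 3: This finite sum is the Laurent series of f about z = -9.
Step 4: Coefficient of (z + 9)^(-3) = -9*(-9) - 15 = 66

66


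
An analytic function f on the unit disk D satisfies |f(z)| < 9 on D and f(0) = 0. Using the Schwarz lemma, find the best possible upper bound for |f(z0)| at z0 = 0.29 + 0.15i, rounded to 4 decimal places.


Step 1: g = f/9 maps D -> D with g(0) = 0, so by the Schwarz lemma |g(z)| <= |z|, i.e. |f(z)| <= 9|z|; this is sharp (f(z) = 9z).
Step 2: |z0|^2 = 0.29^2 + 0.15^2 = 0.1066
Step 3: |z0| = sqrt(0.1066) = 0.326497
Step 4: Best bound = 9 * |z0| = 9 * 0.326497 = 2.9385

2.9385


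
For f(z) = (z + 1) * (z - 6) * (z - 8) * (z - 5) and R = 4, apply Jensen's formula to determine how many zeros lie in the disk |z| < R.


Jensen's formula: (1/2pi)*integral log|f(Re^it)|dt = log|f(0)| + sum_{|a_k|<R} log(R/|a_k|)
Step 1: f(0) = 1 * (-6) * (-8) * (-5) = -240
Step 2: log|f(0)| = log|-1| + log|6| + log|8| + log|5| = 5.4806
Step 3: Zeros inside |z| < 4: -1
Step 4: Jensen sum = log(4/1) = 1.3863
Step 5: n(R) = number of terms in the Jensen sum = count of zeros inside |z| < 4 = 1

1


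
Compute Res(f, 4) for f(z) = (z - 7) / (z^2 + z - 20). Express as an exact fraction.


Step 1: Q(z) = z^2 + z - 20 = (z - 4)(z + 5)
Step 2: Q'(z) = 2z + 1
Step 3: Q'(4) = 9, P(4) = -3
Step 4: Res = P(4)/Q'(4) = -3/9 = -1/3

-1/3


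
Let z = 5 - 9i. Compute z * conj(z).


Step 1: conj(z) = 5 + 9i
Step 2: z * conj(z) = 5^2 + (-9)^2
Step 3: = 25 + 81 = 106

106


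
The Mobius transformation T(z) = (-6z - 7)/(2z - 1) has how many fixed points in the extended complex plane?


Step 1: Fixed points satisfy T(z) = z
Step 2: 2z^2 + 5z + 7 = 0
Step 3: Discriminant = 5^2 - 4*2*7 = -31
Step 4: Number of fixed points = 2

2


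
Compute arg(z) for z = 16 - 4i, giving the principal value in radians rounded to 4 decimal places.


Step 1: z = 16 - 4i
Step 2: arg(z) = atan2(-4, 16)
Step 3: arg(z) = -0.245

-0.245


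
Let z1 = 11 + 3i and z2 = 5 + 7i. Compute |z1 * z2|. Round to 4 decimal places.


Step 1: |z1| = sqrt(11^2 + 3^2) = sqrt(130)
Step 2: |z2| = sqrt(5^2 + 7^2) = sqrt(74)
Step 3: |z1*z2| = |z1|*|z2| = sqrt(130) * sqrt(74) = sqrt(130 * 74) = sqrt(9620)
Step 4: = 98.0816

98.0816


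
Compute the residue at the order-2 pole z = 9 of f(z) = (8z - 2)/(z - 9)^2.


Step 1: Pole of order 2 at z = 9
Step 2: Res = lim d/dz [(z - 9)^2 * f(z)] as z -> 9
Step 3: (z - 9)^2 * f(z) = 8z - 2
Step 4: d/dz[8z - 2] = 8

8


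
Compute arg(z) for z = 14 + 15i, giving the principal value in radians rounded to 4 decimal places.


Step 1: z = 14 + 15i
Step 2: arg(z) = atan2(15, 14)
Step 3: arg(z) = 0.8199

0.8199


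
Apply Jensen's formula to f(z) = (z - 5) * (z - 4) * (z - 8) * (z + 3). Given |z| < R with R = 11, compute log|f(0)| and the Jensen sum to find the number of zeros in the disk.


Jensen's formula: (1/2pi)*integral log|f(Re^it)|dt = log|f(0)| + sum_{|a_k|<R} log(R/|a_k|)
Step 1: f(0) = (-5) * (-4) * (-8) * 3 = -480
Step 2: log|f(0)| = log|5| + log|4| + log|8| + log|-3| = 6.1738
Step 3: Zeros inside |z| < 11: 5, 4, 8, -3
Step 4: Jensen sum = log(11/5) + log(11/4) + log(11/8) + log(11/3) = 3.4178
Step 5: n(R) = number of terms in the Jensen sum = count of zeros inside |z| < 11 = 4

4


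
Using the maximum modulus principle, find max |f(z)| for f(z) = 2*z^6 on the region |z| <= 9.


Step 1: On |z| = 9, |f(z)| = 2 * |z|^6 = 2 * 9^6
Step 2: By maximum modulus principle, maximum is on boundary.
Step 3: Maximum = 2 * 531441 = 1062882

1062882


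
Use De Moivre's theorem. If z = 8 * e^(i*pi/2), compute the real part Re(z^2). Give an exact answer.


Step 1: By De Moivre's theorem, z^2 = 8^2 * e^(i*2*pi/2) = 64 * (cos(pi) + i*sin(pi))
Step 2: |z|^2 = 8^2 = 64
Step 3: The angle pi already lies in [0, 2*pi)
Step 4: cos(pi) = -1
Step 5: Re(z^2) = 64 * (-1) = -64

-64


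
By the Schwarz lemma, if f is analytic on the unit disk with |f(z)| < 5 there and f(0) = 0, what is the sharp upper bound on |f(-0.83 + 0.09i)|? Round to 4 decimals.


Step 1: g = f/5 maps D -> D with g(0) = 0, so by the Schwarz lemma |g(z)| <= |z|, i.e. |f(z)| <= 5|z|; this is sharp (f(z) = 5z).
Step 2: |z0|^2 = (-0.83)^2 + 0.09^2 = 0.697
Step 3: |z0| = sqrt(0.697) = 0.834865
Step 4: Best bound = 5 * |z0| = 5 * 0.834865 = 4.1743

4.1743


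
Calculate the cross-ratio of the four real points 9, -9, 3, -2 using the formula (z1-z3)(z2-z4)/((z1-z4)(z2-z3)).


Step 1: (z1-z3)(z2-z4) = 6 * (-7) = -42
Step 2: (z1-z4)(z2-z3) = 11 * (-12) = -132
Step 3: Cross-ratio = 42/132 = 7/22

7/22


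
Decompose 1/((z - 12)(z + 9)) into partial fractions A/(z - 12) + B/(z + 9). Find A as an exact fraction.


Step 1: Multiply both sides by (z - 12) and set z = 12
Step 2: A = 1 / (12 + 9)
Step 3: A = 1 / 21
Step 4: A = 1/21

1/21


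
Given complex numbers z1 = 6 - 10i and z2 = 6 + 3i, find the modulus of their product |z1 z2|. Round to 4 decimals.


Step 1: |z1| = sqrt(6^2 + (-10)^2) = sqrt(136)
Step 2: |z2| = sqrt(6^2 + 3^2) = sqrt(45)
Step 3: |z1*z2| = |z1|*|z2| = sqrt(136) * sqrt(45) = sqrt(136 * 45) = sqrt(6120)
Step 4: = 78.2304

78.2304


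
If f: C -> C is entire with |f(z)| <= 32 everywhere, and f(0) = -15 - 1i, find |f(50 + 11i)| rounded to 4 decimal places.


Step 1: By Liouville's theorem, a bounded entire function is constant.
Step 2: f(z) = f(0) = -15 - 1i for all z.
Step 3: |f(w)| = |-15 - 1i| = sqrt(225 + 1)
Step 4: = 15.0333

15.0333


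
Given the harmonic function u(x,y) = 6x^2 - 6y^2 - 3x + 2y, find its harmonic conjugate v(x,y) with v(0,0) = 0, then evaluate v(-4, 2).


Step 1: v_x = -u_y = 12y - 2
Step 2: v_y = u_x = 12x - 3
Step 3: v = 12xy - 2x - 3y + C
Step 4: v(0,0) = 0 => C = 0
Step 5: v(-4, 2) = -94

-94


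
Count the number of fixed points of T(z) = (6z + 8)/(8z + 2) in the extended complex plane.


Step 1: Fixed points satisfy T(z) = z
Step 2: 8z^2 - 4z - 8 = 0
Step 3: Discriminant = (-4)^2 - 4*8*(-8) = 272
Step 4: Number of fixed points = 2

2


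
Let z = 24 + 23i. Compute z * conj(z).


Step 1: conj(z) = 24 - 23i
Step 2: z * conj(z) = 24^2 + 23^2
Step 3: = 576 + 529 = 1105

1105


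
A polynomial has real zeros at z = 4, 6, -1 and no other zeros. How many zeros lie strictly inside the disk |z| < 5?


Step 1: Check each root:
  z = 4: |4| = 4 < 5
  z = 6: |6| = 6 >= 5
  z = -1: |-1| = 1 < 5
Step 2: Count = 2

2


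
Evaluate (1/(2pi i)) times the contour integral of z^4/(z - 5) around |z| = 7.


Step 1: f(z) = z^4, a = 5 is inside |z| = 7
Step 2: By Cauchy integral formula: (1/(2pi*i)) * integral = f(a)
Step 3: f(5) = 5^4 = 625

625


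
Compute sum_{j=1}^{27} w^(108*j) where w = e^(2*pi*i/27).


Step 1: The sum sum_{j=1}^{n} w^(k*j) equals n if n | k, else 0.
Step 2: Here n = 27, k = 108
Step 3: Does n divide k? 27 | 108 -> True
Step 4: Sum = 27

27


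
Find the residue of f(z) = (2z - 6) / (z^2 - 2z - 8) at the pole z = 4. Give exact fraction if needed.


Step 1: Q(z) = z^2 - 2z - 8 = (z - 4)(z + 2)
Step 2: Q'(z) = 2z - 2
Step 3: Q'(4) = 6, P(4) = 2
Step 4: Res = P(4)/Q'(4) = 2/6 = 1/3

1/3


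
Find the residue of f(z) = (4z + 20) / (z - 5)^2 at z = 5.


Step 1: Pole of order 2 at z = 5
Step 2: Res = lim d/dz [(z - 5)^2 * f(z)] as z -> 5
Step 3: (z - 5)^2 * f(z) = 4z + 20
Step 4: d/dz[4z + 20] = 4

4


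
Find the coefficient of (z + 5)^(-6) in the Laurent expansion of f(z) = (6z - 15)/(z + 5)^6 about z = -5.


Step 1: Write the numerator in powers of (z + 5): 6z - 15 = 6(z + 5) + (6*(-5) - 15) = 6(z + 5) - 45
Step 2: Divide by (z + 5)^6: f(z) = -45(z + 5)^(-6) + 6(z + 5)^(-5)
Step 3: This finite sum is the Laurent series of f about z = -5.
Step 4: Coefficient of (z + 5)^(-6) = 6*(-5) - 15 = -45

-45


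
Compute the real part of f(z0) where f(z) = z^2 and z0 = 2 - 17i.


Step 1: z0 = 2 - 17i
Step 2: z0^2 = 2^2 - (-17)^2 - 68i
Step 3: real part = 4 - 289 = -285

-285


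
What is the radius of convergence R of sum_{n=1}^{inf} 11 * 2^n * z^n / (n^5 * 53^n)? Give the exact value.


Step 1: General term a_n = 11 * 2^n / (n^5 * 53^n)
Step 2: By the root test, |a_n|^(1/n) = 11^(1/n) * 2 / (n^(5/n) * 53) -> 2/53 as n -> infinity (since 11^(1/n) -> 1 and n^(5/n) -> 1)
Step 3: R = 1/lim|a_n|^(1/n) = 53/2

53/2


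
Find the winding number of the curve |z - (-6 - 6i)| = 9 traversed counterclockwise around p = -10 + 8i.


Step 1: Center c = (-6, -6), radius = 9
Step 2: |p - c|^2 = (-4)^2 + 14^2 = 212
Step 3: r^2 = 81
Step 4: |p-c| > r so winding number = 0

0


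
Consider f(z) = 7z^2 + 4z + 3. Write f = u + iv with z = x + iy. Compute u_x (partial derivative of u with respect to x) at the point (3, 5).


Step 1: f(z) = 7(x+iy)^2 + 4(x+iy) + 3
Step 2: u = 7(x^2 - y^2) + 4x + 3
Step 3: u_x = 14x + 4
Step 4: At (3, 5): u_x = 42 + 4 = 46

46


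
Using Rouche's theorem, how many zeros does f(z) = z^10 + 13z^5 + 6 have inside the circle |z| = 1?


Step 1: On |z| = 1 the three terms have sizes |z^10| = 1^10 = 1, |13z^5| = 13*1^5 = 13, |6| = 6
Step 2: The dominant term is g(z) = 13z^5; let h(z) = z^10 + 6 so f = g + h
Step 3: On |z| = 1: |g| = 13 and |h| <= 1 + 6 = 7
Step 4: Since 13 > 7, |h| < |g| on |z| = 1, so by Rouche f has the same number of zeros as g inside |z| < 1
Step 5: g(z) = 13z^5 has 5 zeros (at the origin, multiplicity 5) inside |z| < 1. Answer = 5

5


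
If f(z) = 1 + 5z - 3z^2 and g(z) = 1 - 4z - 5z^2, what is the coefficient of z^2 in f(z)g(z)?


Step 1: z^2 term in f*g comes from: (1)*(-5z^2) + (5z)*(-4z) + (-3z^2)*(1)
Step 2: = -5 - 20 - 3
Step 3: = -28

-28


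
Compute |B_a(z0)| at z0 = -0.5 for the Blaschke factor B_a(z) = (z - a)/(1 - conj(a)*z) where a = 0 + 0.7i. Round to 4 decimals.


Step 1: Numerator z0 - a = -0.5 - (0 + 0.7i) = -0.5 - 0.7i
Step 2: Denominator 1 - conj(a)*z0 = 1 - (0 - 0.7i)*(-0.5) = 1 - 0.35i
Step 3: |z0 - a|^2 = (-0.5)^2 + (-0.7)^2 = 0.74; |1 - conj(a)*z0|^2 = 1^2 + (-0.35)^2 = 1.1225
Step 4: |B_a(-0.5)| = sqrt(0.74 / 1.1225) = sqrt(0.659243)
Step 5: = 0.8119

0.8119


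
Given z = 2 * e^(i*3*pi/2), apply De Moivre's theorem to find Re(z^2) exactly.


Step 1: By De Moivre's theorem, z^2 = 2^2 * e^(i*2*3*pi/2) = 4 * (cos(3*pi) + i*sin(3*pi))
Step 2: |z|^2 = 2^2 = 4
Step 3: Reduce the angle mod 2*pi: 3*pi - 2*pi = pi
Step 4: cos(pi) = -1
Step 5: Re(z^2) = 4 * (-1) = -4

-4


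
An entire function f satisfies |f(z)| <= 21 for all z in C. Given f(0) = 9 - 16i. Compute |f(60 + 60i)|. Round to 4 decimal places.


Step 1: By Liouville's theorem, a bounded entire function is constant.
Step 2: f(z) = f(0) = 9 - 16i for all z.
Step 3: |f(w)| = |9 - 16i| = sqrt(81 + 256)
Step 4: = 18.3576

18.3576


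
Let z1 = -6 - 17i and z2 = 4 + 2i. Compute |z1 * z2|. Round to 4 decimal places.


Step 1: |z1| = sqrt((-6)^2 + (-17)^2) = sqrt(325)
Step 2: |z2| = sqrt(4^2 + 2^2) = sqrt(20)
Step 3: |z1*z2| = |z1|*|z2| = sqrt(325) * sqrt(20) = sqrt(325 * 20) = sqrt(6500)
Step 4: = 80.6226

80.6226


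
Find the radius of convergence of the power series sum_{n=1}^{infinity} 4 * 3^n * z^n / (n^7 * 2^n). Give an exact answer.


Step 1: General term a_n = 4 * 3^n / (n^7 * 2^n)
Step 2: By the root test, |a_n|^(1/n) = 4^(1/n) * 3 / (n^(7/n) * 2) -> 3/2 as n -> infinity (since 4^(1/n) -> 1 and n^(7/n) -> 1)
Step 3: R = 1/lim|a_n|^(1/n) = 2/3

2/3


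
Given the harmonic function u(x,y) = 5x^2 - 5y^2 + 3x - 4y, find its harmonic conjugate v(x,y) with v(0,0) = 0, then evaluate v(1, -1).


Step 1: v_x = -u_y = 10y + 4
Step 2: v_y = u_x = 10x + 3
Step 3: v = 10xy + 4x + 3y + C
Step 4: v(0,0) = 0 => C = 0
Step 5: v(1, -1) = -9

-9


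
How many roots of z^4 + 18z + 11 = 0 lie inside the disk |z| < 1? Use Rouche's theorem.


Step 1: On |z| = 1 the three terms have sizes |z^4| = 1^4 = 1, |18z| = 18*1 = 18, |11| = 11
Step 2: The dominant term is g(z) = 18z; let h(z) = z^4 + 11 so f = g + h
Step 3: On |z| = 1: |g| = 18 and |h| <= 1 + 11 = 12
Step 4: Since 18 > 12, |h| < |g| on |z| = 1, so by Rouche f has the same number of zeros as g inside |z| < 1
Step 5: g(z) = 18z has 1 zero (at the origin, multiplicity 1) inside |z| < 1. Answer = 1

1


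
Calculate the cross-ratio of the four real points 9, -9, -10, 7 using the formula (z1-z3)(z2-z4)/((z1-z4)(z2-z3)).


Step 1: (z1-z3)(z2-z4) = 19 * (-16) = -304
Step 2: (z1-z4)(z2-z3) = 2 * 1 = 2
Step 3: Cross-ratio = -304/2 = -152

-152


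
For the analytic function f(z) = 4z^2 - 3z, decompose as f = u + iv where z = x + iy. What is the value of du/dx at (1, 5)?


Step 1: f(z) = 4(x+iy)^2 - 3(x+iy) + 0
Step 2: u = 4(x^2 - y^2) - 3x + 0
Step 3: u_x = 8x - 3
Step 4: At (1, 5): u_x = 8 - 3 = 5

5


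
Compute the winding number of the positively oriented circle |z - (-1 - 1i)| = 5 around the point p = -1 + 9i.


Step 1: Center c = (-1, -1), radius = 5
Step 2: |p - c|^2 = 0^2 + 10^2 = 100
Step 3: r^2 = 25
Step 4: |p-c| > r so winding number = 0

0


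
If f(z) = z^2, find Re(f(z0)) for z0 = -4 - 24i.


Step 1: z0 = -4 - 24i
Step 2: z0^2 = (-4)^2 - (-24)^2 + 192i
Step 3: real part = 16 - 576 = -560

-560


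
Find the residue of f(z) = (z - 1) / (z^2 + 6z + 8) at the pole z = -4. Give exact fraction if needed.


Step 1: Q(z) = z^2 + 6z + 8 = (z + 4)(z + 2)
Step 2: Q'(z) = 2z + 6
Step 3: Q'(-4) = -2, P(-4) = -5
Step 4: Res = P(-4)/Q'(-4) = -5/(-2) = 5/2

5/2


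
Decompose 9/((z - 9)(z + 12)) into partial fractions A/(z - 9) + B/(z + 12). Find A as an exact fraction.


Step 1: Multiply both sides by (z - 9) and set z = 9
Step 2: A = 9 / (9 + 12)
Step 3: A = 9 / 21
Step 4: A = 3/7

3/7


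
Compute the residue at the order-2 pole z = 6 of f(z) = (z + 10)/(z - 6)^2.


Step 1: Pole of order 2 at z = 6
Step 2: Res = lim d/dz [(z - 6)^2 * f(z)] as z -> 6
Step 3: (z - 6)^2 * f(z) = z + 10
Step 4: d/dz[z + 10] = 1

1


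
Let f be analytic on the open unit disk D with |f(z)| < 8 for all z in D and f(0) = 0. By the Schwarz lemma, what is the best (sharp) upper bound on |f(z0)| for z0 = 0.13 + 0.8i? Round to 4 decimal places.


Step 1: g = f/8 maps D -> D with g(0) = 0, so by the Schwarz lemma |g(z)| <= |z|, i.e. |f(z)| <= 8|z|; this is sharp (f(z) = 8z).
Step 2: |z0|^2 = 0.13^2 + 0.8^2 = 0.6569
Step 3: |z0| = sqrt(0.6569) = 0.810494
Step 4: Best bound = 8 * |z0| = 8 * 0.810494 = 6.4839

6.4839


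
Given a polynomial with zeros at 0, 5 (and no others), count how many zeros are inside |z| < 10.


Step 1: Check each root:
  z = 0: |0| = 0 < 10
  z = 5: |5| = 5 < 10
Step 2: Count = 2

2


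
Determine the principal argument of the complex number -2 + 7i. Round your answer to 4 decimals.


Step 1: z = -2 + 7i
Step 2: arg(z) = atan2(7, -2)
Step 3: arg(z) = 1.8491

1.8491


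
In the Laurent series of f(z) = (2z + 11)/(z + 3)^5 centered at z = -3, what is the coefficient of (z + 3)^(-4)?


Step 1: Write the numerator in powers of (z + 3): 2z + 11 = 2(z + 3) + (2*(-3) + 11) = 2(z + 3) + 5
Step 2: Divide by (z + 3)^5: f(z) = 5(z + 3)^(-5) + 2(z + 3)^(-4)
Step 3: This finite sum is the Laurent series of f about z = -3.
Step 4: Coefficient of (z + 3)^(-4) = coefficient of (z + 3) in the re-centred numerator = 2

2


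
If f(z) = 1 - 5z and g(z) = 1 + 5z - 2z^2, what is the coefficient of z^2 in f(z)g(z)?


Step 1: z^2 term in f*g comes from: (1)*(-2z^2) + (-5z)*(5z) + (0)*(1)
Step 2: = -2 - 25 + 0
Step 3: = -27

-27


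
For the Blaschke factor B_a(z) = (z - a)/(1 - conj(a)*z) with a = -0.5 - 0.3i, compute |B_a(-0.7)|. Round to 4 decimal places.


Step 1: Numerator z0 - a = -0.7 - (-0.5 - 0.3i) = -0.2 + 0.3i
Step 2: Denominator 1 - conj(a)*z0 = 1 - (-0.5 + 0.3i)*(-0.7) = 0.65 + 0.21i
Step 3: |z0 - a|^2 = (-0.2)^2 + 0.3^2 = 0.13; |1 - conj(a)*z0|^2 = 0.65^2 + 0.21^2 = 0.4666
Step 4: |B_a(-0.7)| = sqrt(0.13 / 0.4666) = sqrt(0.278611)
Step 5: = 0.5278

0.5278


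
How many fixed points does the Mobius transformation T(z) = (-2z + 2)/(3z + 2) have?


Step 1: Fixed points satisfy T(z) = z
Step 2: 3z^2 + 4z - 2 = 0
Step 3: Discriminant = 4^2 - 4*3*(-2) = 40
Step 4: Number of fixed points = 2

2


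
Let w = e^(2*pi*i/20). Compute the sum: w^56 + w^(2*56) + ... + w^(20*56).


Step 1: The sum sum_{j=1}^{n} w^(k*j) equals n if n | k, else 0.
Step 2: Here n = 20, k = 56
Step 3: Does n divide k? 20 | 56 -> False
Step 4: Sum = 0

0


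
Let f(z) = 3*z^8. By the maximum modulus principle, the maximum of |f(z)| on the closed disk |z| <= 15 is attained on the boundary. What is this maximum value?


Step 1: On |z| = 15, |f(z)| = 3 * |z|^8 = 3 * 15^8
Step 2: By maximum modulus principle, maximum is on boundary.
Step 3: Maximum = 3 * 2562890625 = 7688671875

7688671875


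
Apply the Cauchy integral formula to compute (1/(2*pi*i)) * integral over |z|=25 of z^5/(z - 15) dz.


Step 1: f(z) = z^5, a = 15 is inside |z| = 25
Step 2: By Cauchy integral formula: (1/(2pi*i)) * integral = f(a)
Step 3: f(15) = 15^5 = 759375

759375


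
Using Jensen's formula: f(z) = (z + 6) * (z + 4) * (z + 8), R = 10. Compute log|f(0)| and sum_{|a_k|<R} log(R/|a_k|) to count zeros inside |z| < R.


Jensen's formula: (1/2pi)*integral log|f(Re^it)|dt = log|f(0)| + sum_{|a_k|<R} log(R/|a_k|)
Step 1: f(0) = 6 * 4 * 8 = 192
Step 2: log|f(0)| = log|-6| + log|-4| + log|-8| = 5.2575
Step 3: Zeros inside |z| < 10: -6, -4, -8
Step 4: Jensen sum = log(10/6) + log(10/4) + log(10/8) = 1.6503
Step 5: n(R) = number of terms in the Jensen sum = count of zeros inside |z| < 10 = 3

3


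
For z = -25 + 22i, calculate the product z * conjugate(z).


Step 1: conj(z) = -25 - 22i
Step 2: z * conj(z) = (-25)^2 + 22^2
Step 3: = 625 + 484 = 1109

1109


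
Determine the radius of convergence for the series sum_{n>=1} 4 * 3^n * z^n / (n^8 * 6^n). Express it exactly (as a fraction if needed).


Step 1: General term a_n = 4 * 3^n / (n^8 * 6^n)
Step 2: By the root test, |a_n|^(1/n) = 4^(1/n) * 3 / (n^(8/n) * 6) -> 3/6 as n -> infinity (since 4^(1/n) -> 1 and n^(8/n) -> 1)
Step 3: R = 1/lim|a_n|^(1/n) = 6/3 = 2

2


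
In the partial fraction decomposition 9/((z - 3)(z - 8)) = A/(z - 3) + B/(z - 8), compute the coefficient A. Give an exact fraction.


Step 1: Multiply both sides by (z - 3) and set z = 3
Step 2: A = 9 / (3 - 8)
Step 3: A = 9 / (-5)
Step 4: A = -9/5

-9/5


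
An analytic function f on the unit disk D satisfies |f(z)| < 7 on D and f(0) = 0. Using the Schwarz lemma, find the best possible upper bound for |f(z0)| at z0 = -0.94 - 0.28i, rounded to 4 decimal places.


Step 1: g = f/7 maps D -> D with g(0) = 0, so by the Schwarz lemma |g(z)| <= |z|, i.e. |f(z)| <= 7|z|; this is sharp (f(z) = 7z).
Step 2: |z0|^2 = (-0.94)^2 + (-0.28)^2 = 0.962
Step 3: |z0| = sqrt(0.962) = 0.980816
Step 4: Best bound = 7 * |z0| = 7 * 0.980816 = 6.8657

6.8657


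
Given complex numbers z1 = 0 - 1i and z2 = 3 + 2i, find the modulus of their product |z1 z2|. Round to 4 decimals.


Step 1: |z1| = sqrt(0^2 + (-1)^2) = sqrt(1)
Step 2: |z2| = sqrt(3^2 + 2^2) = sqrt(13)
Step 3: |z1*z2| = |z1|*|z2| = sqrt(1) * sqrt(13) = sqrt(1 * 13) = sqrt(13)
Step 4: = 3.6056

3.6056


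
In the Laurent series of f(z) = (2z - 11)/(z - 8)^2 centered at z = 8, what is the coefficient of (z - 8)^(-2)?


Step 1: Write the numerator in powers of (z - 8): 2z - 11 = 2(z - 8) + (2*8 - 11) = 2(z - 8) + 5
Step 2: Divide by (z - 8)^2: f(z) = 5(z - 8)^(-2) + 2(z - 8)^(-1)
Step 3: This finite sum is the Laurent series of f about z = 8.
Step 4: Coefficient of (z - 8)^(-2) = 2*8 - 11 = 5

5


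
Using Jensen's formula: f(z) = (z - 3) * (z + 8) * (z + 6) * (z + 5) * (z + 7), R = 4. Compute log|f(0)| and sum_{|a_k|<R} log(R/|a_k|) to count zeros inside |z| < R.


Jensen's formula: (1/2pi)*integral log|f(Re^it)|dt = log|f(0)| + sum_{|a_k|<R} log(R/|a_k|)
Step 1: f(0) = (-3) * 8 * 6 * 5 * 7 = -5040
Step 2: log|f(0)| = log|3| + log|-8| + log|-6| + log|-5| + log|-7| = 8.5252
Step 3: Zeros inside |z| < 4: 3
Step 4: Jensen sum = log(4/3) = 0.2877
Step 5: n(R) = number of terms in the Jensen sum = count of zeros inside |z| < 4 = 1

1


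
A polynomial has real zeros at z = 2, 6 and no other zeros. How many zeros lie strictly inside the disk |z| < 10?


Step 1: Check each root:
  z = 2: |2| = 2 < 10
  z = 6: |6| = 6 < 10
Step 2: Count = 2

2


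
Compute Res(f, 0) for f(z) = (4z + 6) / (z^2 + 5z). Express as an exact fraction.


Step 1: Q(z) = z^2 + 5z = (z)(z + 5)
Step 2: Q'(z) = 2z + 5
Step 3: Q'(0) = 5, P(0) = 6
Step 4: Res = P(0)/Q'(0) = 6/5 = 6/5

6/5


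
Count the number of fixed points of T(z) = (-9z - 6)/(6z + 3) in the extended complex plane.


Step 1: Fixed points satisfy T(z) = z
Step 2: 6z^2 + 12z + 6 = 0
Step 3: Discriminant = 12^2 - 4*6*6 = 0
Step 4: Number of fixed points = 1

1


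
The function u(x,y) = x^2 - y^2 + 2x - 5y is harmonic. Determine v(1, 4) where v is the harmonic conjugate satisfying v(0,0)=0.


Step 1: v_x = -u_y = 2y + 5
Step 2: v_y = u_x = 2x + 2
Step 3: v = 2xy + 5x + 2y + C
Step 4: v(0,0) = 0 => C = 0
Step 5: v(1, 4) = 21

21


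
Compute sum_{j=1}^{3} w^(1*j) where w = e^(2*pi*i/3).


Step 1: The sum sum_{j=1}^{n} w^(k*j) equals n if n | k, else 0.
Step 2: Here n = 3, k = 1
Step 3: Does n divide k? 3 | 1 -> False
Step 4: Sum = 0

0


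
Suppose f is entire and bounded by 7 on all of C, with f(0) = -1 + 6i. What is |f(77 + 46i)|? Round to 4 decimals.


Step 1: By Liouville's theorem, a bounded entire function is constant.
Step 2: f(z) = f(0) = -1 + 6i for all z.
Step 3: |f(w)| = |-1 + 6i| = sqrt(1 + 36)
Step 4: = 6.0828

6.0828


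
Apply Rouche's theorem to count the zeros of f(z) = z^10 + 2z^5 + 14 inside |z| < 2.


Step 1: On |z| = 2 the three terms have sizes |z^10| = 2^10 = 1024, |2z^5| = 2*2^5 = 64, |14| = 14
Step 2: The dominant term is g(z) = z^10; let h(z) = 2z^5 + 14 so f = g + h
Step 3: On |z| = 2: |g| = 1024 and |h| <= 64 + 14 = 78
Step 4: Since 1024 > 78, |h| < |g| on |z| = 2, so by Rouche f has the same number of zeros as g inside |z| < 2
Step 5: g(z) = z^10 has 10 zeros (all at the origin) inside |z| < 2. Answer = 10

10


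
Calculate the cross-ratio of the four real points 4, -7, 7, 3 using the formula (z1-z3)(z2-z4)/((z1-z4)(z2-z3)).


Step 1: (z1-z3)(z2-z4) = (-3) * (-10) = 30
Step 2: (z1-z4)(z2-z3) = 1 * (-14) = -14
Step 3: Cross-ratio = -30/14 = -15/7

-15/7


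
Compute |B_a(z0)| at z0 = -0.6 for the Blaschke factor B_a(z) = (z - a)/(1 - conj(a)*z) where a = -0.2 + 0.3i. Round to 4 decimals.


Step 1: Numerator z0 - a = -0.6 - (-0.2 + 0.3i) = -0.4 - 0.3i
Step 2: Denominator 1 - conj(a)*z0 = 1 - (-0.2 - 0.3i)*(-0.6) = 0.88 - 0.18i
Step 3: |z0 - a|^2 = (-0.4)^2 + (-0.3)^2 = 0.25; |1 - conj(a)*z0|^2 = 0.88^2 + (-0.18)^2 = 0.8068
Step 4: |B_a(-0.6)| = sqrt(0.25 / 0.8068) = sqrt(0.309866)
Step 5: = 0.5567

0.5567


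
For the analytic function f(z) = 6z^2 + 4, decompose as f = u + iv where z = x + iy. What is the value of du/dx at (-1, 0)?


Step 1: f(z) = 6(x+iy)^2 + 4
Step 2: u = 6(x^2 - y^2) + 4
Step 3: u_x = 12x + 0
Step 4: At (-1, 0): u_x = -12 + 0 = -12

-12


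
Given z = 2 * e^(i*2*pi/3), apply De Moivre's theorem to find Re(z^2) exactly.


Step 1: By De Moivre's theorem, z^2 = 2^2 * e^(i*2*2*pi/3) = 4 * (cos(4*pi/3) + i*sin(4*pi/3))
Step 2: |z|^2 = 2^2 = 4
Step 3: The angle 4*pi/3 already lies in [0, 2*pi)
Step 4: cos(4*pi/3) = -1/2
Step 5: Re(z^2) = 4 * (-1/2) = -2

-2


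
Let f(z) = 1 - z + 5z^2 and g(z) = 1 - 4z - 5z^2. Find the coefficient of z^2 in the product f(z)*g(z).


Step 1: z^2 term in f*g comes from: (1)*(-5z^2) + (-z)*(-4z) + (5z^2)*(1)
Step 2: = -5 + 4 + 5
Step 3: = 4

4


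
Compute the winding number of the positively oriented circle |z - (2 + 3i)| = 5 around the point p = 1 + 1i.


Step 1: Center c = (2, 3), radius = 5
Step 2: |p - c|^2 = (-1)^2 + (-2)^2 = 5
Step 3: r^2 = 25
Step 4: |p-c| < r so winding number = 1

1


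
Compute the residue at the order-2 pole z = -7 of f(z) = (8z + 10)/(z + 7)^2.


Step 1: Pole of order 2 at z = -7
Step 2: Res = lim d/dz [(z + 7)^2 * f(z)] as z -> -7
Step 3: (z + 7)^2 * f(z) = 8z + 10
Step 4: d/dz[8z + 10] = 8

8


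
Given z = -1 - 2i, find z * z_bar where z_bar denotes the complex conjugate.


Step 1: conj(z) = -1 + 2i
Step 2: z * conj(z) = (-1)^2 + (-2)^2
Step 3: = 1 + 4 = 5

5


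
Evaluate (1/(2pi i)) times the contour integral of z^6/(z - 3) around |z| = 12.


Step 1: f(z) = z^6, a = 3 is inside |z| = 12
Step 2: By Cauchy integral formula: (1/(2pi*i)) * integral = f(a)
Step 3: f(3) = 3^6 = 729

729


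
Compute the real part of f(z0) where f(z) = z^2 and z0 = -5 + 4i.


Step 1: z0 = -5 + 4i
Step 2: z0^2 = (-5)^2 - 4^2 - 40i
Step 3: real part = 25 - 16 = 9

9


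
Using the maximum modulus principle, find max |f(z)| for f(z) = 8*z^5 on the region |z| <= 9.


Step 1: On |z| = 9, |f(z)| = 8 * |z|^5 = 8 * 9^5
Step 2: By maximum modulus principle, maximum is on boundary.
Step 3: Maximum = 8 * 59049 = 472392

472392


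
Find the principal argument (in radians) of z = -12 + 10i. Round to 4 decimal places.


Step 1: z = -12 + 10i
Step 2: arg(z) = atan2(10, -12)
Step 3: arg(z) = 2.4469

2.4469


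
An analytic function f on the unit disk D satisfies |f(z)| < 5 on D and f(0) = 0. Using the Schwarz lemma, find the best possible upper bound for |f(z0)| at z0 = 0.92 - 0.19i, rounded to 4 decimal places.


Step 1: g = f/5 maps D -> D with g(0) = 0, so by the Schwarz lemma |g(z)| <= |z|, i.e. |f(z)| <= 5|z|; this is sharp (f(z) = 5z).
Step 2: |z0|^2 = 0.92^2 + (-0.19)^2 = 0.8825
Step 3: |z0| = sqrt(0.8825) = 0.939415
Step 4: Best bound = 5 * |z0| = 5 * 0.939415 = 4.6971

4.6971


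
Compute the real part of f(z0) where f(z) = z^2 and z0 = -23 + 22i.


Step 1: z0 = -23 + 22i
Step 2: z0^2 = (-23)^2 - 22^2 - 1012i
Step 3: real part = 529 - 484 = 45

45


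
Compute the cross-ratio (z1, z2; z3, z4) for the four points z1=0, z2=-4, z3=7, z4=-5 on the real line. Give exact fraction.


Step 1: (z1-z3)(z2-z4) = (-7) * 1 = -7
Step 2: (z1-z4)(z2-z3) = 5 * (-11) = -55
Step 3: Cross-ratio = 7/55 = 7/55

7/55


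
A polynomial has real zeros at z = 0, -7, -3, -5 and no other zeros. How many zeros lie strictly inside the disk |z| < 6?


Step 1: Check each root:
  z = 0: |0| = 0 < 6
  z = -7: |-7| = 7 >= 6
  z = -3: |-3| = 3 < 6
  z = -5: |-5| = 5 < 6
Step 2: Count = 3

3


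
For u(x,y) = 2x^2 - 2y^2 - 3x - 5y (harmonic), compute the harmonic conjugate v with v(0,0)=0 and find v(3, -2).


Step 1: v_x = -u_y = 4y + 5
Step 2: v_y = u_x = 4x - 3
Step 3: v = 4xy + 5x - 3y + C
Step 4: v(0,0) = 0 => C = 0
Step 5: v(3, -2) = -3

-3


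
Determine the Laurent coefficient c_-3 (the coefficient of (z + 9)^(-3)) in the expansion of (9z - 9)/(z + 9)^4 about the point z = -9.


Step 1: Write the numerator in powers of (z + 9): 9z - 9 = 9(z + 9) + (9*(-9) - 9) = 9(z + 9) - 90
Step 2: Divide by (z + 9)^4: f(z) = -90(z + 9)^(-4) + 9(z + 9)^(-3)
Step 3: This finite sum is the Laurent series of f about z = -9.
Step 4: Coefficient of (z + 9)^(-3) = coefficient of (z + 9) in the re-centred numerator = 9

9


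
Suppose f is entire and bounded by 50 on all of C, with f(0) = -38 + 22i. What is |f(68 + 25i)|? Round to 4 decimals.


Step 1: By Liouville's theorem, a bounded entire function is constant.
Step 2: f(z) = f(0) = -38 + 22i for all z.
Step 3: |f(w)| = |-38 + 22i| = sqrt(1444 + 484)
Step 4: = 43.909

43.909


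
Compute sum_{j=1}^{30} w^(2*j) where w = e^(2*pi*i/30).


Step 1: The sum sum_{j=1}^{n} w^(k*j) equals n if n | k, else 0.
Step 2: Here n = 30, k = 2
Step 3: Does n divide k? 30 | 2 -> False
Step 4: Sum = 0

0


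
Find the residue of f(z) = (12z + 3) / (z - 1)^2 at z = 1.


Step 1: Pole of order 2 at z = 1
Step 2: Res = lim d/dz [(z - 1)^2 * f(z)] as z -> 1
Step 3: (z - 1)^2 * f(z) = 12z + 3
Step 4: d/dz[12z + 3] = 12

12


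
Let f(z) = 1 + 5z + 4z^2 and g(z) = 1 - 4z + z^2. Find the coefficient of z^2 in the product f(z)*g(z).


Step 1: z^2 term in f*g comes from: (1)*(z^2) + (5z)*(-4z) + (4z^2)*(1)
Step 2: = 1 - 20 + 4
Step 3: = -15

-15


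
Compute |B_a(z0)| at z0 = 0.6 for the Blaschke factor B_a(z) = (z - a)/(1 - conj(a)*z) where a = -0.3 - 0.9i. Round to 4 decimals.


Step 1: Numerator z0 - a = 0.6 - (-0.3 - 0.9i) = 0.9 + 0.9i
Step 2: Denominator 1 - conj(a)*z0 = 1 - (-0.3 + 0.9i)*0.6 = 1.18 - 0.54i
Step 3: |z0 - a|^2 = 0.9^2 + 0.9^2 = 1.62; |1 - conj(a)*z0|^2 = 1.18^2 + (-0.54)^2 = 1.684
Step 4: |B_a(0.6)| = sqrt(1.62 / 1.684) = sqrt(0.961995)
Step 5: = 0.9808

0.9808
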